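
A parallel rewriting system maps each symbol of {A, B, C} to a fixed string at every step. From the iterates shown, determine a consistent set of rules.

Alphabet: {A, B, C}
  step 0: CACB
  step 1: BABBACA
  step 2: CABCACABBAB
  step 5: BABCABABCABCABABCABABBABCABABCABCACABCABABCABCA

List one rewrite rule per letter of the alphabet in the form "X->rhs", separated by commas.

  step 1 ⇒ step 2: BABBACA ⇒ CA·B·CA·CA·B·BA·B
    A ↦ B
    B ↦ CA
    C ↦ BA

A->B, B->CA, C->BA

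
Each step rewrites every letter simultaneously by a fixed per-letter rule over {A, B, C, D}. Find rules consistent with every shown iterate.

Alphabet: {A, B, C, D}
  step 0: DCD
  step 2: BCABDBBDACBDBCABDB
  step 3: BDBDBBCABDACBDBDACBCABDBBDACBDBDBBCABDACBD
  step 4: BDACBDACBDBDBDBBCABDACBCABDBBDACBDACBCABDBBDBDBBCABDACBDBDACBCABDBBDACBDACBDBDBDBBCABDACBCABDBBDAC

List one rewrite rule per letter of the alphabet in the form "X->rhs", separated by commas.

A->BCA, B->BD, C->BDB, D->AC

  step 3 ⇒ step 4: BDBDBBCABDACBDBDACBCABDBBDACBDBDBBCABDACBD ⇒ BD·AC·BD·AC·BD·BD·BDB·BCA·BD·AC·BCA·BDB·BD·AC·BD·AC·BCA·BDB·BD·BDB·BCA·BD·AC·BD·BD·AC·BCA·BDB·BD·AC·BD·AC·BD·BD·BDB·BCA·BD·AC·BCA·BDB·BD·AC
    A ↦ BCA
    B ↦ BD
    C ↦ BDB
    D ↦ AC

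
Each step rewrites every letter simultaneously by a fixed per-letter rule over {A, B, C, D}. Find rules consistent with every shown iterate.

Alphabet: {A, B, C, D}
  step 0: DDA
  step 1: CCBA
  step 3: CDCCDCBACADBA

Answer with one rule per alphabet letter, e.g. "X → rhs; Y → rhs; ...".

A->BA, B->AD, C->CD, D->C

  step 0 ⇒ step 1: DDA ⇒ C·C·BA
    A ↦ BA
    D ↦ C
    B ↦ AD  (constrained at step 1)
    C ↦ CD  (constrained at step 1)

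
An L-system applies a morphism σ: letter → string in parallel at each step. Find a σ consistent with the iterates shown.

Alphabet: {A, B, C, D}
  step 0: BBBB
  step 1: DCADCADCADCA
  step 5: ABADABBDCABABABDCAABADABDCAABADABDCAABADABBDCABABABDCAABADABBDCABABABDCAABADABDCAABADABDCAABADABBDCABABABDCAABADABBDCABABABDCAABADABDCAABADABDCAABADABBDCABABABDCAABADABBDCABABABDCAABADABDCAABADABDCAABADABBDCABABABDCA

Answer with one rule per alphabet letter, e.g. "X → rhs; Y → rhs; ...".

  step 0 ⇒ step 1: BBBB ⇒ DCA·DCA·DCA·DCA
    B ↦ DCA
    A ↦ B  (constrained at step 1)
    C ↦ DA  (constrained at step 1)
    D ↦ ABA  (constrained at step 1)

A->B, B->DCA, C->DA, D->ABA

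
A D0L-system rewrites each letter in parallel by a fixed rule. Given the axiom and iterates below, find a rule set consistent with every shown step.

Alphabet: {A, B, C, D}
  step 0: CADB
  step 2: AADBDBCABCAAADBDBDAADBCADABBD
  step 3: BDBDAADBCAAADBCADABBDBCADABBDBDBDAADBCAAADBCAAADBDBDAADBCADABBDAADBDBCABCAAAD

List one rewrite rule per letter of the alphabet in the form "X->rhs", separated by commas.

  step 2 ⇒ step 3: AADBDBCABCAAADBDBDAADBCADABBD ⇒ BD·BD·AAD·BCA·AAD·BCA·DAB·BD·BCA·DAB·BD·BD·BD·AAD·BCA·AAD·BCA·AAD·BD·BD·AAD·BCA·DAB·BD·AAD·BD·BCA·BCA·AAD
    A ↦ BD
    B ↦ BCA
    C ↦ DAB
    D ↦ AAD

A->BD, B->BCA, C->DAB, D->AAD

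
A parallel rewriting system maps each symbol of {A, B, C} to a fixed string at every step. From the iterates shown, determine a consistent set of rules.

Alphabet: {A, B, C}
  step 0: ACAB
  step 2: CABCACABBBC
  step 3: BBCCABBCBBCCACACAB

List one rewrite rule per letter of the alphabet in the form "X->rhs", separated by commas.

A->BC, B->CA, C->B

  step 2 ⇒ step 3: CABCACABBBC ⇒ B·BC·CA·B·BC·B·BC·CA·CA·CA·B
    A ↦ BC
    B ↦ CA
    C ↦ B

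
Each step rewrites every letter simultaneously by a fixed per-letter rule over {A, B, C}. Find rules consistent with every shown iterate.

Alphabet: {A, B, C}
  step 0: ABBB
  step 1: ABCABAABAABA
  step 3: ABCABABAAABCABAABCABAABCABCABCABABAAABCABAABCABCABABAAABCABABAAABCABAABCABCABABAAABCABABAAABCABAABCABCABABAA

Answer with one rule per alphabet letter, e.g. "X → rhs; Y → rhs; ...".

  step 0 ⇒ step 1: ABBB ⇒ ABC·ABA·ABA·ABA
    A ↦ ABC
    B ↦ ABA
    C ↦ BAA  (constrained at step 1)

A->ABC, B->ABA, C->BAA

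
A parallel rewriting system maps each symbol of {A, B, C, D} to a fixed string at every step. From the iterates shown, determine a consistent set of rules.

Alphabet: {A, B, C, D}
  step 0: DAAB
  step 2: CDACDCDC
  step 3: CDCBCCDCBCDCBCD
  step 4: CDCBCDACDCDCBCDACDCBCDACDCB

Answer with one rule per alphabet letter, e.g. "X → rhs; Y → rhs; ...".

A->C, B->A, C->CD, D->CB

  step 3 ⇒ step 4: CDCBCCDCBCDCBCD ⇒ CD·CB·CD·A·CD·CD·CB·CD·A·CD·CB·CD·A·CD·CB
    B ↦ A
    C ↦ CD
    D ↦ CB
  step 2 ⇒ step 3: CDACDCDC ⇒ CD·CB·C·CD·CB·CD·CB·CD
    A ↦ C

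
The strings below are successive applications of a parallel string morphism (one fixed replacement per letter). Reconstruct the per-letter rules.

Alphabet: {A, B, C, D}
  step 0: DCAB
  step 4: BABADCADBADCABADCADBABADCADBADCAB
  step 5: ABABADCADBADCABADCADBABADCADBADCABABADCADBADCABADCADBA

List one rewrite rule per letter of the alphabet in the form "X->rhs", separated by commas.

  step 4 ⇒ step 5: BABADCADBADCABADCADBABADCADBADCAB ⇒ A·B·A·B·ADC·AD·B·ADC·A·B·ADC·AD·B·A·B·ADC·AD·B·ADC·A·B·A·B·ADC·AD·B·ADC·A·B·ADC·AD·B·A
    A ↦ B
    B ↦ A
    C ↦ AD
    D ↦ ADC

A->B, B->A, C->AD, D->ADC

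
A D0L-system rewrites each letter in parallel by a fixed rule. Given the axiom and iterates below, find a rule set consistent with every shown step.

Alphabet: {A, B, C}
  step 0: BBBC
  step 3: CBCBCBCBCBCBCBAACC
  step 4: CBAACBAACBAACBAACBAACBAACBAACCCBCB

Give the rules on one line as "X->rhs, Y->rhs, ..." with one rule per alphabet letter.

A->C, B->AA, C->CB

  step 3 ⇒ step 4: CBCBCBCBCBCBCBAACC ⇒ CB·AA·CB·AA·CB·AA·CB·AA·CB·AA·CB·AA·CB·AA·C·C·CB·CB
    A ↦ C
    B ↦ AA
    C ↦ CB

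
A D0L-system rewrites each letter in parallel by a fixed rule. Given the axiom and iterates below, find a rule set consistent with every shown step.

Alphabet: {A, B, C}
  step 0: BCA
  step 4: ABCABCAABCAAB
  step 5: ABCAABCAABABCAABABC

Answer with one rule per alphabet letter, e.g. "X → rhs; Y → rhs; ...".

A->AB, B->C, C->A

  step 4 ⇒ step 5: ABCABCAABCAAB ⇒ AB·C·A·AB·C·A·AB·AB·C·A·AB·AB·C
    A ↦ AB
    B ↦ C
    C ↦ A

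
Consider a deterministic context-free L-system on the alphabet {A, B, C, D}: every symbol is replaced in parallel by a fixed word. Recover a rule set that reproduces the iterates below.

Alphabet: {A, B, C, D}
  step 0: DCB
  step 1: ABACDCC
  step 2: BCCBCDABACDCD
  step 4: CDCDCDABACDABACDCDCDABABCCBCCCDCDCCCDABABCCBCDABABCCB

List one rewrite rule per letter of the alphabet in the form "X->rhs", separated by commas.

  step 1 ⇒ step 2: ABACDCC ⇒ B·CC·B·CD·ABA·CD·CD
    A ↦ B
    B ↦ CC
    C ↦ CD
    D ↦ ABA

A->B, B->CC, C->CD, D->ABA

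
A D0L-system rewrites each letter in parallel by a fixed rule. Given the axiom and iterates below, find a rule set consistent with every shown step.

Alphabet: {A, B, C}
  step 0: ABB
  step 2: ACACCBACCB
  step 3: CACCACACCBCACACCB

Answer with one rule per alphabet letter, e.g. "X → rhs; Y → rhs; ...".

A->C, B->CB, C->AC

  step 2 ⇒ step 3: ACACCBACCB ⇒ C·AC·C·AC·AC·CB·C·AC·AC·CB
    A ↦ C
    B ↦ CB
    C ↦ AC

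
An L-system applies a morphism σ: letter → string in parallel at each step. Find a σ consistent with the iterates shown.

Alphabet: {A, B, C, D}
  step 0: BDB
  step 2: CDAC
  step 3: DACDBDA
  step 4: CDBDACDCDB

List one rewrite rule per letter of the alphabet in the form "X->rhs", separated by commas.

A->DB, B->D, C->DA, D->C

  step 3 ⇒ step 4: DACDBDA ⇒ C·DB·DA·C·D·C·DB
    A ↦ DB
    B ↦ D
    C ↦ DA
    D ↦ C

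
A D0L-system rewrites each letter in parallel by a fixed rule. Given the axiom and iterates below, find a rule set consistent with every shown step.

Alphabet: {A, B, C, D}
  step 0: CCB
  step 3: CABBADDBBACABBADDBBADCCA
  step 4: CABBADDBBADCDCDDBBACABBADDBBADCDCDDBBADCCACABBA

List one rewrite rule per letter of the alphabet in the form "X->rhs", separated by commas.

A->BBA, B->D, C->CA, D->DC

  step 3 ⇒ step 4: CABBADDBBACABBADDBBADCCA ⇒ CA·BBA·D·D·BBA·DC·DC·D·D·BBA·CA·BBA·D·D·BBA·DC·DC·D·D·BBA·DC·CA·CA·BBA
    A ↦ BBA
    B ↦ D
    C ↦ CA
    D ↦ DC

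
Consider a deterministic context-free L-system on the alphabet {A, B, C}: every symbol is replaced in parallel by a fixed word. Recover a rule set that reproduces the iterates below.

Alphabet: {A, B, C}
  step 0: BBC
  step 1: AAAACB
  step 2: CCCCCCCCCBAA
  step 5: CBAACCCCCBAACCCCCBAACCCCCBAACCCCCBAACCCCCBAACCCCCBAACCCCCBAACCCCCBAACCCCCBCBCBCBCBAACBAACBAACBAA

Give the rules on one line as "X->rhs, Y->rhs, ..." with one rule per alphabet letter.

A->CC, B->AA, C->CB

  step 1 ⇒ step 2: AAAACB ⇒ CC·CC·CC·CC·CB·AA
    A ↦ CC
    B ↦ AA
    C ↦ CB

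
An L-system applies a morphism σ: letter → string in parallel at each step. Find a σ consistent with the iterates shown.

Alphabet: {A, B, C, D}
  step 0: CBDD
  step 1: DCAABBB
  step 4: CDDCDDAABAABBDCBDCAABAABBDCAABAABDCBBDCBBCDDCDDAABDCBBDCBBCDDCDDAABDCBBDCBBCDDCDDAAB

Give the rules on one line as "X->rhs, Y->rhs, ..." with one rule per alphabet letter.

A->CDD, B->AAB, C->DC, D->B

  step 0 ⇒ step 1: CBDD ⇒ DC·AAB·B·B
    B ↦ AAB
    C ↦ DC
    D ↦ B
    A ↦ CDD  (constrained at step 1)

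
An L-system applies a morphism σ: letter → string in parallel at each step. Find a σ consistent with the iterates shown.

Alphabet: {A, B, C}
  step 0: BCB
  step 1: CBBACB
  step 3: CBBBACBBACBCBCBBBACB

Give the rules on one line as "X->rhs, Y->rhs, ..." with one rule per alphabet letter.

A->B, B->CB, C->BA

  step 0 ⇒ step 1: BCB ⇒ CB·BA·CB
    B ↦ CB
    C ↦ BA
    A ↦ B  (constrained at step 1)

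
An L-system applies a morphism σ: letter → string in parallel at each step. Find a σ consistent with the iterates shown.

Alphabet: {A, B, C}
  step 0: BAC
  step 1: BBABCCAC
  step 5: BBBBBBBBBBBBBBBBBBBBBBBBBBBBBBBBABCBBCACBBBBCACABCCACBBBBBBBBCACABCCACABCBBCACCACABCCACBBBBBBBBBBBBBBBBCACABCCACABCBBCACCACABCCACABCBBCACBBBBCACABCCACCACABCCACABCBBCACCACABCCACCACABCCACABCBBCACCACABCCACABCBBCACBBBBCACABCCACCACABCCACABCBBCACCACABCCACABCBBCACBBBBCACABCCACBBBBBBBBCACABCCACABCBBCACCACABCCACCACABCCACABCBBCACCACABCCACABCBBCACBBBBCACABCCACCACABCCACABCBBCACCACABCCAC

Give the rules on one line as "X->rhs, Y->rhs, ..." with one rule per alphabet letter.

  step 0 ⇒ step 1: BAC ⇒ BB·ABC·CAC
    A ↦ ABC
    B ↦ BB
    C ↦ CAC

A->ABC, B->BB, C->CAC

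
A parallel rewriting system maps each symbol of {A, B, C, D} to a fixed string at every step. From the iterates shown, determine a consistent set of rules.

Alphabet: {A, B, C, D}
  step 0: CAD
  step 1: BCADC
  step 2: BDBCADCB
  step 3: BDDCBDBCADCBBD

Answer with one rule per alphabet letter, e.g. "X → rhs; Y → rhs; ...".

  step 2 ⇒ step 3: BDBCADCB ⇒ BD·DC·BD·B·CA·DC·B·BD
    A ↦ CA
    B ↦ BD
    C ↦ B
    D ↦ DC

A->CA, B->BD, C->B, D->DC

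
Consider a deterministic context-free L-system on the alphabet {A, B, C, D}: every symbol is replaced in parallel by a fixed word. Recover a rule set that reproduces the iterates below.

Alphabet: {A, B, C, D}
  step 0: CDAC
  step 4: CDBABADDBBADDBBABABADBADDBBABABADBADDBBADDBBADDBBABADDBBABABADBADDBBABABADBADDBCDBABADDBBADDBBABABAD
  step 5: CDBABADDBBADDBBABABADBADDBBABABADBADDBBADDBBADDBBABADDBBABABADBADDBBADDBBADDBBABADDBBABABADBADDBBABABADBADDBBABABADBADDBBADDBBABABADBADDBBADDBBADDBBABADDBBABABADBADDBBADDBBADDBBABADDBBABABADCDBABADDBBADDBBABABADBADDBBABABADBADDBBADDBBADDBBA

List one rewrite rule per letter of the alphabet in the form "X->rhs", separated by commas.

A->DB, B->BAD, C->CD, D->BA

  step 4 ⇒ step 5: CDBABADDBBADDBBABABADBADDBBABABADBADDBBADDBBADDBBABADDBBABABADBADDBBABABADBADDBCDBABADDBBADDBBABABAD ⇒ CD·BA·BAD·DB·BAD·DB·BA·BA·BAD·BAD·DB·BA·BA·BAD·BAD·DB·BAD·DB·BAD·DB·BA·BAD·DB·BA·BA·BAD·BAD·DB·BAD·DB·BAD·DB·BA·BAD·DB·BA·BA·BAD·BAD·DB·BA·BA·BAD·BAD·DB·BA·BA·BAD·BAD·DB·BAD·DB·BA·BA·BAD·BAD·DB·BAD·DB·BAD·DB·BA·BAD·DB·BA·BA·BAD·BAD·DB·BAD·DB·BAD·DB·BA·BAD·DB·BA·BA·BAD·CD·BA·BAD·DB·BAD·DB·BA·BA·BAD·BAD·DB·BA·BA·BAD·BAD·DB·BAD·DB·BAD·DB·BA
    A ↦ DB
    B ↦ BAD
    C ↦ CD
    D ↦ BA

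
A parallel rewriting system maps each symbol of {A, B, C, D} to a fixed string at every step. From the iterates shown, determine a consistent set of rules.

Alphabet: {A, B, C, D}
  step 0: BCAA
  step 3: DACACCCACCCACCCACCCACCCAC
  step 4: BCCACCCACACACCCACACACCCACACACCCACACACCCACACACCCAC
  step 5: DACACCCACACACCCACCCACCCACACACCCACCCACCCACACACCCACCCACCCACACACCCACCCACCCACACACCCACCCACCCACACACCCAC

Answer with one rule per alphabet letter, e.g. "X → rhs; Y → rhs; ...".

A->CC, B->D, C->AC, D->B

  step 4 ⇒ step 5: BCCACCCACACACCCACACACCCACACACCCACACACCCACACACCCAC ⇒ D·AC·AC·CC·AC·AC·AC·CC·AC·CC·AC·CC·AC·AC·AC·CC·AC·CC·AC·CC·AC·AC·AC·CC·AC·CC·AC·CC·AC·AC·AC·CC·AC·CC·AC·CC·AC·AC·AC·CC·AC·CC·AC·CC·AC·AC·AC·CC·AC
    A ↦ CC
    B ↦ D
    C ↦ AC
  step 3 ⇒ step 4: DACACCCACCCACCCACCCACCCAC ⇒ B·CC·AC·CC·AC·AC·AC·CC·AC·AC·AC·CC·AC·AC·AC·CC·AC·AC·AC·CC·AC·AC·AC·CC·AC
    D ↦ B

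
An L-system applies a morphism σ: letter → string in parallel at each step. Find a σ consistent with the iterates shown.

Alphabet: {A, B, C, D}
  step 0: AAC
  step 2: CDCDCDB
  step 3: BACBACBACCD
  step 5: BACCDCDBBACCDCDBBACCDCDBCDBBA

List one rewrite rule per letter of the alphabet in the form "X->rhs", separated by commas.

  step 2 ⇒ step 3: CDCDCDB ⇒ BA·C·BA·C·BA·C·CD
    B ↦ CD
    C ↦ BA
    D ↦ C
    A ↦ B  (constrained at step 0)

A->B, B->CD, C->BA, D->C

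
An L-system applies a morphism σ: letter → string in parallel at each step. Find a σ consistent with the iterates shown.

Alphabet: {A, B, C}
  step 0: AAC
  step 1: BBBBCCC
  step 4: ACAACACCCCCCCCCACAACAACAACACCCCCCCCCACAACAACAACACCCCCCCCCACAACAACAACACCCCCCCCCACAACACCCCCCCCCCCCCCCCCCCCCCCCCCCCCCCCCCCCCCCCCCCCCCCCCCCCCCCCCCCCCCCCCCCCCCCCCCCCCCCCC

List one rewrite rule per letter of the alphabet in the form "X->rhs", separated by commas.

  step 0 ⇒ step 1: AAC ⇒ BB·BB·CCC
    A ↦ BB
    C ↦ CCC
    B ↦ ACA  (constrained at step 1)

A->BB, B->ACA, C->CCC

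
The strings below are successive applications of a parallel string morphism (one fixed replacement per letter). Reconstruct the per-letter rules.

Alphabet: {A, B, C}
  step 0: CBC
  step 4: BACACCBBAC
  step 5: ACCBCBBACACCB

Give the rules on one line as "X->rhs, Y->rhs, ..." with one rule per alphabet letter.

  step 4 ⇒ step 5: BACACCBBAC ⇒ AC·C·B·C·B·B·AC·AC·C·B
    A ↦ C
    B ↦ AC
    C ↦ B

A->C, B->AC, C->B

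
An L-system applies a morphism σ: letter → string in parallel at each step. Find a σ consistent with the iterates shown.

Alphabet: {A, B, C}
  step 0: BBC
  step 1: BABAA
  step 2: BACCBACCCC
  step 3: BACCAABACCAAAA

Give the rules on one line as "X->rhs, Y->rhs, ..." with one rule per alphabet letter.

A->CC, B->BA, C->A

  step 2 ⇒ step 3: BACCBACCCC ⇒ BA·CC·A·A·BA·CC·A·A·A·A
    A ↦ CC
    B ↦ BA
    C ↦ A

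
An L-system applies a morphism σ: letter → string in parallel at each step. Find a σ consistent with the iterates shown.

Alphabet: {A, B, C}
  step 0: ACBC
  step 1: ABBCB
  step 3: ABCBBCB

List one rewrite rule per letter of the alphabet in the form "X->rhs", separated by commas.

A->AB, B->C, C->B

  step 0 ⇒ step 1: ACBC ⇒ AB·B·C·B
    A ↦ AB
    B ↦ C
    C ↦ B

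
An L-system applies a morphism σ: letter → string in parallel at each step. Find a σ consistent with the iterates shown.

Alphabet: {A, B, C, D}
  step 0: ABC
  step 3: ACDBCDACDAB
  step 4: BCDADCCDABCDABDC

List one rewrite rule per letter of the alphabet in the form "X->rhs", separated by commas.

A->B, B->DC, C->CD, D->A

  step 3 ⇒ step 4: ACDBCDACDAB ⇒ B·CD·A·DC·CD·A·B·CD·A·B·DC
    A ↦ B
    B ↦ DC
    C ↦ CD
    D ↦ A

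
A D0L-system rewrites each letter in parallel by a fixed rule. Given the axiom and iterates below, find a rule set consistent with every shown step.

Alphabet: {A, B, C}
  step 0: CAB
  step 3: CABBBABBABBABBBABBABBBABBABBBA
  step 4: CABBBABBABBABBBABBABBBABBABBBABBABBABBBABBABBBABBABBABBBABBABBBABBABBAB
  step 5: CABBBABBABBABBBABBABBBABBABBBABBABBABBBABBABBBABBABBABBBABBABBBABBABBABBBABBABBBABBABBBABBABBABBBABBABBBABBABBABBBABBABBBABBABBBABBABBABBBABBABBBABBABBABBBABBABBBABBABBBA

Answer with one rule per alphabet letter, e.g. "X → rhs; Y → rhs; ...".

A->B, B->BBA, C->CA

  step 4 ⇒ step 5: CABBBABBABBABBBABBABBBABBABBBABBABBABBBABBABBBABBABBABBBABBABBBABBABBAB ⇒ CA·B·BBA·BBA·BBA·B·BBA·BBA·B·BBA·BBA·B·BBA·BBA·BBA·B·BBA·BBA·B·BBA·BBA·BBA·B·BBA·BBA·B·BBA·BBA·BBA·B·BBA·BBA·B·BBA·BBA·B·BBA·BBA·BBA·B·BBA·BBA·B·BBA·BBA·BBA·B·BBA·BBA·B·BBA·BBA·B·BBA·BBA·BBA·B·BBA·BBA·B·BBA·BBA·BBA·B·BBA·BBA·B·BBA·BBA·B·BBA
    A ↦ B
    B ↦ BBA
    C ↦ CA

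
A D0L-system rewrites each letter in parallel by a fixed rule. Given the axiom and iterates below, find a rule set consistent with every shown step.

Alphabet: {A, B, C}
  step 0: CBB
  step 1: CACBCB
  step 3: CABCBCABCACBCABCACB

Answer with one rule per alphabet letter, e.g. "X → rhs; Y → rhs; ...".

A->B, B->CB, C->CA

  step 0 ⇒ step 1: CBB ⇒ CA·CB·CB
    B ↦ CB
    C ↦ CA
    A ↦ B  (constrained at step 1)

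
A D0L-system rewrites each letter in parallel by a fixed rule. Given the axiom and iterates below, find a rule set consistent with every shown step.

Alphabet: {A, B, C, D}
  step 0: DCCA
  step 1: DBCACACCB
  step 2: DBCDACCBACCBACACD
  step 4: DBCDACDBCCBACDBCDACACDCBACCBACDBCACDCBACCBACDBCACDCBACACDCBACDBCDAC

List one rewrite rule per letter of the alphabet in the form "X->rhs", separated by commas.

  step 1 ⇒ step 2: DBCACACCB ⇒ DBC·D·AC·CB·AC·CB·AC·AC·D
    A ↦ CB
    B ↦ D
    C ↦ AC
    D ↦ DBC

A->CB, B->D, C->AC, D->DBC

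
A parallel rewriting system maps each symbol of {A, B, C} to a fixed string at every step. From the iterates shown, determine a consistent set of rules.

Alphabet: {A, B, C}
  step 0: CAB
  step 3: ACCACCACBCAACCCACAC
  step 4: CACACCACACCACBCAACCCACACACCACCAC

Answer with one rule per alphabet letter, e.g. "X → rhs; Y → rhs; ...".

A->C, B->BCA, C->AC

  step 3 ⇒ step 4: ACCACCACBCAACCCACAC ⇒ C·AC·AC·C·AC·AC·C·AC·BCA·AC·C·C·AC·AC·AC·C·AC·C·AC
    A ↦ C
    B ↦ BCA
    C ↦ AC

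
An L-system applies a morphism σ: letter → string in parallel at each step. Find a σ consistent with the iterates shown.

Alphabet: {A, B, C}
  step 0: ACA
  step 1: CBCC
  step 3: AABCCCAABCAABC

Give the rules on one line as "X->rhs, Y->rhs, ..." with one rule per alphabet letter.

  step 0 ⇒ step 1: ACA ⇒ C·BC·C
    A ↦ C
    C ↦ BC
    B ↦ AA  (constrained at step 1)

A->C, B->AA, C->BC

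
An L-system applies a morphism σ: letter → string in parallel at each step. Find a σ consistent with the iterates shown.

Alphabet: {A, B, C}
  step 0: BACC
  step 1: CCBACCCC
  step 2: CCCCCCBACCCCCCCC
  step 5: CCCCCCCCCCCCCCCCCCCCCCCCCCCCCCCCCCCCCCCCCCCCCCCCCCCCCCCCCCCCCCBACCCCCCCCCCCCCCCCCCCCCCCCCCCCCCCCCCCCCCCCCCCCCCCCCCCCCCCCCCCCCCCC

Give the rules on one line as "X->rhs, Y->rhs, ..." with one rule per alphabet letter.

  step 1 ⇒ step 2: CCBACCCC ⇒ CC·CC·CC·BA·CC·CC·CC·CC
    A ↦ BA
    B ↦ CC
    C ↦ CC

A->BA, B->CC, C->CC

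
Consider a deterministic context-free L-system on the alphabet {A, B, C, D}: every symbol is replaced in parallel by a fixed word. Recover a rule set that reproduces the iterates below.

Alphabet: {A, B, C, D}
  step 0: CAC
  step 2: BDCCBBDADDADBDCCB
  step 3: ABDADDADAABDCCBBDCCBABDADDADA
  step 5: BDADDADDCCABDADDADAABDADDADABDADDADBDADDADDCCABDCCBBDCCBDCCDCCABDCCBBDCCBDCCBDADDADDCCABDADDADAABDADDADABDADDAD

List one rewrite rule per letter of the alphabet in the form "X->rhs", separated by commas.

A->DCC, B->A, C->DAD, D->B

  step 2 ⇒ step 3: BDCCBBDADDADBDCCB ⇒ A·B·DAD·DAD·A·A·B·DCC·B·B·DCC·B·A·B·DAD·DAD·A
    A ↦ DCC
    B ↦ A
    C ↦ DAD
    D ↦ B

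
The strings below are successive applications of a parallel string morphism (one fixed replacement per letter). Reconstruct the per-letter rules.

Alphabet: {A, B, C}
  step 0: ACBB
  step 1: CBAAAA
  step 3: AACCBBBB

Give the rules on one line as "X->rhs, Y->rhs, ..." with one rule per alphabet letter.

A->C, B->AA, C->B

  step 0 ⇒ step 1: ACBB ⇒ C·B·AA·AA
    A ↦ C
    B ↦ AA
    C ↦ B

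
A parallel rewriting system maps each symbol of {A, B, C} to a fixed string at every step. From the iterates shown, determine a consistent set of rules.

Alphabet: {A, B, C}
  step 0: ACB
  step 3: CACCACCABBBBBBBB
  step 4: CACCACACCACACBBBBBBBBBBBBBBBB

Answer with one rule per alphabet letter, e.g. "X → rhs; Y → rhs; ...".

  step 3 ⇒ step 4: CACCACCABBBBBBBB ⇒ CA·C·CA·CA·C·CA·CA·C·BB·BB·BB·BB·BB·BB·BB·BB
    A ↦ C
    B ↦ BB
    C ↦ CA

A->C, B->BB, C->CA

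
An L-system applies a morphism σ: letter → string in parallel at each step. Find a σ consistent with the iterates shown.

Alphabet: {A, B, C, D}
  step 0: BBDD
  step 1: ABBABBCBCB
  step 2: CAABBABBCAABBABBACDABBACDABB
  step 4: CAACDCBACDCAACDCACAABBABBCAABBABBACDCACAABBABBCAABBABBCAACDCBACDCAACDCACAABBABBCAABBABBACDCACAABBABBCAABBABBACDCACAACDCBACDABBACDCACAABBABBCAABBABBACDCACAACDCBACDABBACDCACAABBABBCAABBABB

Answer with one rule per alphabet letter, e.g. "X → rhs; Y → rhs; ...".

  step 1 ⇒ step 2: ABBABBCBCB ⇒ CA·ABB·ABB·CA·ABB·ABB·ACD·ABB·ACD·ABB
    A ↦ CA
    B ↦ ABB
    C ↦ ACD
  step 0 ⇒ step 1: BBDD ⇒ ABB·ABB·CB·CB
    D ↦ CB

A->CA, B->ABB, C->ACD, D->CB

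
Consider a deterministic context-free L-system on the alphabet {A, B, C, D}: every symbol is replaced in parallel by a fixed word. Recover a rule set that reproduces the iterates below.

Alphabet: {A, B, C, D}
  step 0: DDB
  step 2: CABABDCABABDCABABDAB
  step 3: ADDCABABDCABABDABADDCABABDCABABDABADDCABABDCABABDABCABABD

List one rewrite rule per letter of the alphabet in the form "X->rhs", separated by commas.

A->CAB, B->ABD, C->ADD, D->AB

  step 2 ⇒ step 3: CABABDCABABDCABABDAB ⇒ ADD·CAB·ABD·CAB·ABD·AB·ADD·CAB·ABD·CAB·ABD·AB·ADD·CAB·ABD·CAB·ABD·AB·CAB·ABD
    A ↦ CAB
    B ↦ ABD
    C ↦ ADD
    D ↦ AB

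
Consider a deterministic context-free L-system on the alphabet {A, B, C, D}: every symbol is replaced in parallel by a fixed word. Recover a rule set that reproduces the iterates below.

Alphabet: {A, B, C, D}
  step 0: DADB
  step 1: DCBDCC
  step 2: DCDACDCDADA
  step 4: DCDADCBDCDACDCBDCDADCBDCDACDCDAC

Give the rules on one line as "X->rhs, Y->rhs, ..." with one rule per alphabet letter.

  step 1 ⇒ step 2: DCBDCC ⇒ DC·DA·C·DC·DA·DA
    B ↦ C
    C ↦ DA
    D ↦ DC
  step 0 ⇒ step 1: DADB ⇒ DC·B·DC·C
    A ↦ B

A->B, B->C, C->DA, D->DC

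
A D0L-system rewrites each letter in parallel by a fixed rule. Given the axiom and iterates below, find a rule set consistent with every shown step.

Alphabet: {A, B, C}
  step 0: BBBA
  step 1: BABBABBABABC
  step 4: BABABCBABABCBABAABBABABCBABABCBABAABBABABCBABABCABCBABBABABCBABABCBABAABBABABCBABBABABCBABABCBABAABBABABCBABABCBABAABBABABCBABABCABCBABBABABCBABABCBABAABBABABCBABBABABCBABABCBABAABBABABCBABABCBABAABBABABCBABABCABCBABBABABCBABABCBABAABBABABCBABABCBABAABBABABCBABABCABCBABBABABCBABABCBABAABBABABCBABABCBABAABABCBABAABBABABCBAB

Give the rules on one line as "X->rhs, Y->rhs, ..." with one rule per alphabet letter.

A->ABC, B->BAB, C->AAB

  step 0 ⇒ step 1: BBBA ⇒ BAB·BAB·BAB·ABC
    A ↦ ABC
    B ↦ BAB
    C ↦ AAB  (constrained at step 1)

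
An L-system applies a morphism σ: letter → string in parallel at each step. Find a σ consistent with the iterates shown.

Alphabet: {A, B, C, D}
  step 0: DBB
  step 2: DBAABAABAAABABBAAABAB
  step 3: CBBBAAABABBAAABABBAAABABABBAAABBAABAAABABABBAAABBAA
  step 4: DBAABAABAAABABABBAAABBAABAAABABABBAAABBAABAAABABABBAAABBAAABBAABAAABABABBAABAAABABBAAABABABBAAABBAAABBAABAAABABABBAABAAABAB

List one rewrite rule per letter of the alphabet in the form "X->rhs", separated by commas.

A->AB, B->BAA, C->D, D->CBB

  step 3 ⇒ step 4: CBBBAAABABBAAABABBAAABABABBAAABBAABAAABABABBAAABBAA ⇒ D·BAA·BAA·BAA·AB·AB·AB·BAA·AB·BAA·BAA·AB·AB·AB·BAA·AB·BAA·BAA·AB·AB·AB·BAA·AB·BAA·AB·BAA·BAA·AB·AB·AB·BAA·BAA·AB·AB·BAA·AB·AB·AB·BAA·AB·BAA·AB·BAA·BAA·AB·AB·AB·BAA·BAA·AB·AB
    A ↦ AB
    B ↦ BAA
    C ↦ D
  step 2 ⇒ step 3: DBAABAABAAABABBAAABAB ⇒ CBB·BAA·AB·AB·BAA·AB·AB·BAA·AB·AB·AB·BAA·AB·BAA·BAA·AB·AB·AB·BAA·AB·BAA
    D ↦ CBB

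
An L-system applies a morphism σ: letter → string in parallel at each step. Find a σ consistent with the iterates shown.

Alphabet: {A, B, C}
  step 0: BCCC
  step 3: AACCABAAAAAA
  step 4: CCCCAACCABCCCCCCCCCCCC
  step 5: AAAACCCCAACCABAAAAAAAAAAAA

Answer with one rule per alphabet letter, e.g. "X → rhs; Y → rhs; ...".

A->CC, B->AB, C->A

  step 4 ⇒ step 5: CCCCAACCABCCCCCCCCCCCC ⇒ A·A·A·A·CC·CC·A·A·CC·AB·A·A·A·A·A·A·A·A·A·A·A·A
    A ↦ CC
    B ↦ AB
    C ↦ A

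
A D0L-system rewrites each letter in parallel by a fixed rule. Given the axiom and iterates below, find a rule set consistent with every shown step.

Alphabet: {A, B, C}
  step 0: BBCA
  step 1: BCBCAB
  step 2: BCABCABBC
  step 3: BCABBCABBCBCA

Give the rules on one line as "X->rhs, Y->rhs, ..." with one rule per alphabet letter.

  step 2 ⇒ step 3: BCABCABBC ⇒ BC·A·B·BC·A·B·BC·BC·A
    A ↦ B
    B ↦ BC
    C ↦ A

A->B, B->BC, C->A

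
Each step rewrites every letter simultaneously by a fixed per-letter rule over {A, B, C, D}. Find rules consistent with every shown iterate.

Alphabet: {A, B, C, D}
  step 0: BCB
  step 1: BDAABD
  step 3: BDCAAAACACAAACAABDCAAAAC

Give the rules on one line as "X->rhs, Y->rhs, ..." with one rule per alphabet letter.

  step 0 ⇒ step 1: BCB ⇒ BD·AA·BD
    B ↦ BD
    C ↦ AA
    A ↦ AC  (constrained at step 1)
    D ↦ CA  (constrained at step 1)

A->AC, B->BD, C->AA, D->CA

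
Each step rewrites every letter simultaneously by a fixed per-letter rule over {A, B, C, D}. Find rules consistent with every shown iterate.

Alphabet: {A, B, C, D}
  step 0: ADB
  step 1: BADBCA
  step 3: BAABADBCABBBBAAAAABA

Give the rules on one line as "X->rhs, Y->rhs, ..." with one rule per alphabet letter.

A->BA, B->A, C->BBB, D->DBC

  step 0 ⇒ step 1: ADB ⇒ BA·DBC·A
    A ↦ BA
    B ↦ A
    D ↦ DBC
    C ↦ BBB  (constrained at step 1)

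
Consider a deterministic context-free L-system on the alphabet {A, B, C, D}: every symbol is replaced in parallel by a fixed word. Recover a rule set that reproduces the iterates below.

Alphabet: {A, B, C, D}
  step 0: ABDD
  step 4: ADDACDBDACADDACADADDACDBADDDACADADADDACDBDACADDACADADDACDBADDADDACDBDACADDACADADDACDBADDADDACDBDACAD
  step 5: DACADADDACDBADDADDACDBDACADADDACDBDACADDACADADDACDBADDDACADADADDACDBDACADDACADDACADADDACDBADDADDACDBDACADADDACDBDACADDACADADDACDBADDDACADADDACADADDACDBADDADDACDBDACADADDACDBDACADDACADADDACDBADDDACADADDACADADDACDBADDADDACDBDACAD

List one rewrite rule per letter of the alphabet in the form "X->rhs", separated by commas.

  step 4 ⇒ step 5: ADDACDBDACADDACADADDACDBADDDACADADADDACDBDACADDACADADDACDBADDADDACDBDACADDACADADDACDBADDADDACDBDACAD ⇒ DAC·AD·AD·DAC·DB·AD·D·AD·DAC·DB·DAC·AD·AD·DAC·DB·DAC·AD·DAC·AD·AD·DAC·DB·AD·D·DAC·AD·AD·AD·DAC·DB·DAC·AD·DAC·AD·DAC·AD·AD·DAC·DB·AD·D·AD·DAC·DB·DAC·AD·AD·DAC·DB·DAC·AD·DAC·AD·AD·DAC·DB·AD·D·DAC·AD·AD·DAC·AD·AD·DAC·DB·AD·D·AD·DAC·DB·DAC·AD·AD·DAC·DB·DAC·AD·DAC·AD·AD·DAC·DB·AD·D·DAC·AD·AD·DAC·AD·AD·DAC·DB·AD·D·AD·DAC·DB·DAC·AD
    A ↦ DAC
    B ↦ D
    C ↦ DB
    D ↦ AD

A->DAC, B->D, C->DB, D->AD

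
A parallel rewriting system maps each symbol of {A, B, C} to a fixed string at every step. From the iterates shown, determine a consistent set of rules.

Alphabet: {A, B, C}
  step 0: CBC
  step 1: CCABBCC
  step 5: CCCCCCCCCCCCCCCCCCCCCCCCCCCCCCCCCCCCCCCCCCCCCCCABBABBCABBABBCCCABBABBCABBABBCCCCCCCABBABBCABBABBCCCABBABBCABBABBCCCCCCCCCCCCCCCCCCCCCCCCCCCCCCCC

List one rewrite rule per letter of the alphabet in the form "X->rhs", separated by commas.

  step 0 ⇒ step 1: CBC ⇒ CC·ABB·CC
    B ↦ ABB
    C ↦ CC
    A ↦ C  (constrained at step 1)

A->C, B->ABB, C->CC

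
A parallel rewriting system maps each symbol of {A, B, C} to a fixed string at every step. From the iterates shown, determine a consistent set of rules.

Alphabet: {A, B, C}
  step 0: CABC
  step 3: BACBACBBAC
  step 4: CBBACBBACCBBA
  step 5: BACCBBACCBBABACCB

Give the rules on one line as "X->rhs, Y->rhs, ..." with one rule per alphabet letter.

  step 4 ⇒ step 5: CBBACBBACCBBA ⇒ BA·C·C·B·BA·C·C·B·BA·BA·C·C·B
    A ↦ B
    B ↦ C
    C ↦ BA

A->B, B->C, C->BA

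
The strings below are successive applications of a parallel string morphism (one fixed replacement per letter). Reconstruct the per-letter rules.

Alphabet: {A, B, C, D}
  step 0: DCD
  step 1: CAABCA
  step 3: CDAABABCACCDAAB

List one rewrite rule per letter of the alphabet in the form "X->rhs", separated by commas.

A->C, B->DA, C->AB, D->CA

  step 0 ⇒ step 1: DCD ⇒ CA·AB·CA
    C ↦ AB
    D ↦ CA
    A ↦ C  (constrained at step 1)
    B ↦ DA  (constrained at step 1)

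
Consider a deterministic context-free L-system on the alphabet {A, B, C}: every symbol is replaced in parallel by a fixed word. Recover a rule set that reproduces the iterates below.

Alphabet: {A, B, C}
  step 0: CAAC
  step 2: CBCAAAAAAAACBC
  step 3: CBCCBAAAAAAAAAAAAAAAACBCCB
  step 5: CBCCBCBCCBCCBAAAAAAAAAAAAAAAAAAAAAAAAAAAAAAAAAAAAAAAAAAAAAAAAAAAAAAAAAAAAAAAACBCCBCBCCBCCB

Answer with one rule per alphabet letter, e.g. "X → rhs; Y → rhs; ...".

  step 2 ⇒ step 3: CBCAAAAAAAACBC ⇒ CB·C·CB·AA·AA·AA·AA·AA·AA·AA·AA·CB·C·CB
    A ↦ AA
    B ↦ C
    C ↦ CB

A->AA, B->C, C->CB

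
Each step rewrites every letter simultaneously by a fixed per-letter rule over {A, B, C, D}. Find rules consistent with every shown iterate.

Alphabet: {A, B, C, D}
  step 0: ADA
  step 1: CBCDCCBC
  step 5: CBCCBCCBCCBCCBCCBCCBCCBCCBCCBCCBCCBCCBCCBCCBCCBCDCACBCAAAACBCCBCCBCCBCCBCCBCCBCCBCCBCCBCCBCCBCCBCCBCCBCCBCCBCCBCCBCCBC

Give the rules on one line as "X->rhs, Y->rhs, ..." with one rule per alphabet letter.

  step 0 ⇒ step 1: ADA ⇒ CBC·DC·CBC
    A ↦ CBC
    D ↦ DC
    B ↦ AA  (constrained at step 1)
    C ↦ A  (constrained at step 1)

A->CBC, B->AA, C->A, D->DC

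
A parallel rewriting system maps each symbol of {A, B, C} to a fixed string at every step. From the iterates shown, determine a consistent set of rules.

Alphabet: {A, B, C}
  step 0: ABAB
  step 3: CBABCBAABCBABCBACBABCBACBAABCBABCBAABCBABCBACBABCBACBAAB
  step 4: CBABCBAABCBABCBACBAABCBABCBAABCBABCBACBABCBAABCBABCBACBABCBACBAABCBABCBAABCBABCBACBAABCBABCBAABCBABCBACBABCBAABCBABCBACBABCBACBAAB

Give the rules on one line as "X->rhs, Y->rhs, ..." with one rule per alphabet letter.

A->CBA, B->AB, C->CB

  step 3 ⇒ step 4: CBABCBAABCBABCBACBABCBACBAABCBABCBAABCBABCBACBABCBACBAAB ⇒ CB·AB·CBA·AB·CB·AB·CBA·CBA·AB·CB·AB·CBA·AB·CB·AB·CBA·CB·AB·CBA·AB·CB·AB·CBA·CB·AB·CBA·CBA·AB·CB·AB·CBA·AB·CB·AB·CBA·CBA·AB·CB·AB·CBA·AB·CB·AB·CBA·CB·AB·CBA·AB·CB·AB·CBA·CB·AB·CBA·CBA·AB
    A ↦ CBA
    B ↦ AB
    C ↦ CB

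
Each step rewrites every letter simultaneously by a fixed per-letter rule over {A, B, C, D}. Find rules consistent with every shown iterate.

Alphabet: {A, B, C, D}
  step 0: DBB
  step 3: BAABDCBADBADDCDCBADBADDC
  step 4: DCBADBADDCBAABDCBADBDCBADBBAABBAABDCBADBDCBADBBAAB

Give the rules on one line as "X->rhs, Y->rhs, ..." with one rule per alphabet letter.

  step 3 ⇒ step 4: BAABDCBADBADDCDCBADBADDC ⇒ DC·BAD·BAD·DC·B·AAB·DC·BAD·B·DC·BAD·B·B·AAB·B·AAB·DC·BAD·B·DC·BAD·B·B·AAB
    A ↦ BAD
    B ↦ DC
    C ↦ AAB
    D ↦ B

A->BAD, B->DC, C->AAB, D->B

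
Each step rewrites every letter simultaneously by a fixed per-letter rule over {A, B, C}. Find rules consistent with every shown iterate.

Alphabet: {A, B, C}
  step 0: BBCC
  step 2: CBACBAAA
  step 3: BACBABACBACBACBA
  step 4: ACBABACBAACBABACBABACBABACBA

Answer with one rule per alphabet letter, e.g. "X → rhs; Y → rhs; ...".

  step 3 ⇒ step 4: BACBABACBACBACBA ⇒ A·CBA·B·A·CBA·A·CBA·B·A·CBA·B·A·CBA·B·A·CBA
    A ↦ CBA
    B ↦ A
    C ↦ B

A->CBA, B->A, C->B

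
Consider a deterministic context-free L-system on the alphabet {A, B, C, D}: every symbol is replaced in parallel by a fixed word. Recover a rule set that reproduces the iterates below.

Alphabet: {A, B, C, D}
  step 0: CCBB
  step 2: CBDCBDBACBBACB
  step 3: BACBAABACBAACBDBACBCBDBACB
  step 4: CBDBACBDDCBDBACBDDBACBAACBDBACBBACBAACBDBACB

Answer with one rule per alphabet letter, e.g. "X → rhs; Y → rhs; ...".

  step 3 ⇒ step 4: BACBAABACBAACBDBACBCBDBACB ⇒ CB·D·BA·CB·D·D·CB·D·BA·CB·D·D·BA·CB·AA·CB·D·BA·CB·BA·CB·AA·CB·D·BA·CB
    A ↦ D
    B ↦ CB
    C ↦ BA
    D ↦ AA

A->D, B->CB, C->BA, D->AA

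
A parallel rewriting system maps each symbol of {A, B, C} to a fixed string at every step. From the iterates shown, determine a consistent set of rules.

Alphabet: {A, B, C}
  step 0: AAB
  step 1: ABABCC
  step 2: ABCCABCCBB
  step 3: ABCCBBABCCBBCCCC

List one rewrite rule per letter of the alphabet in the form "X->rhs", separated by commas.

A->AB, B->CC, C->B

  step 2 ⇒ step 3: ABCCABCCBB ⇒ AB·CC·B·B·AB·CC·B·B·CC·CC
    A ↦ AB
    B ↦ CC
    C ↦ B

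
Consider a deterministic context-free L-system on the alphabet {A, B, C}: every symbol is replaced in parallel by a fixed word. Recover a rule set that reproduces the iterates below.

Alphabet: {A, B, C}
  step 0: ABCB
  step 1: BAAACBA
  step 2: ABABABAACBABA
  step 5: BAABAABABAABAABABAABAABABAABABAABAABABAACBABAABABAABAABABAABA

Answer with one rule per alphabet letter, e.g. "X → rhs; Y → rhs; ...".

  step 1 ⇒ step 2: BAAACBA ⇒ A·BA·BA·BA·ACB·A·BA
    A ↦ BA
    B ↦ A
    C ↦ ACB

A->BA, B->A, C->ACB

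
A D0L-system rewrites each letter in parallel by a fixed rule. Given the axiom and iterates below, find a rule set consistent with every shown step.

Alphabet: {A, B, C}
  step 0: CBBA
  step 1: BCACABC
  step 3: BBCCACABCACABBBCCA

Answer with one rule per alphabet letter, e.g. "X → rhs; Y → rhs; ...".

A->BC, B->CA, C->B

  step 0 ⇒ step 1: CBBA ⇒ B·CA·CA·BC
    A ↦ BC
    B ↦ CA
    C ↦ B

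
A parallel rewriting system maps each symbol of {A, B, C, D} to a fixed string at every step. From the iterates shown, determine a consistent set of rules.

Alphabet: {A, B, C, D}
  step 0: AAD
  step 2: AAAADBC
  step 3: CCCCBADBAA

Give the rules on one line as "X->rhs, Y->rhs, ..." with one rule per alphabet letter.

  step 2 ⇒ step 3: AAAADBC ⇒ C·C·C·C·BA·DB·AA
    A ↦ C
    B ↦ DB
    C ↦ AA
    D ↦ BA

A->C, B->DB, C->AA, D->BA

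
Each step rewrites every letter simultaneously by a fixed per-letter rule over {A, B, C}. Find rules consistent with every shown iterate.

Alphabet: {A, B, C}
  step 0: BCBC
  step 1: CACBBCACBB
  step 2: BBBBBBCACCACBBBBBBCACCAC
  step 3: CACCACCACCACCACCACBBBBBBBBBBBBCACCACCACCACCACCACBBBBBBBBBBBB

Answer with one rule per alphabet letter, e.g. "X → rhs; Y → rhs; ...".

A->BB, B->CAC, C->BB

  step 2 ⇒ step 3: BBBBBBCACCACBBBBBBCACCAC ⇒ CAC·CAC·CAC·CAC·CAC·CAC·BB·BB·BB·BB·BB·BB·CAC·CAC·CAC·CAC·CAC·CAC·BB·BB·BB·BB·BB·BB
    A ↦ BB
    B ↦ CAC
    C ↦ BB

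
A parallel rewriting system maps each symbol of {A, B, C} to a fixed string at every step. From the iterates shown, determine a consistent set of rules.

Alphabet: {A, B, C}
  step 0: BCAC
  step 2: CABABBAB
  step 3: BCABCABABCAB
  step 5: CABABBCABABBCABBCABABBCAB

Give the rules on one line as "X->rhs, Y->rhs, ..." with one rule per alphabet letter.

A->C, B->AB, C->B

  step 2 ⇒ step 3: CABABBAB ⇒ B·C·AB·C·AB·AB·C·AB
    A ↦ C
    B ↦ AB
    C ↦ B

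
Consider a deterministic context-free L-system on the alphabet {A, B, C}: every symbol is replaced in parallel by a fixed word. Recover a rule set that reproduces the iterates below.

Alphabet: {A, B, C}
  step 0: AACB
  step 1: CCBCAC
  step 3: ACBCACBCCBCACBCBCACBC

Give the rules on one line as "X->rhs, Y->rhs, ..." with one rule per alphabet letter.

  step 0 ⇒ step 1: AACB ⇒ C·C·BC·AC
    A ↦ C
    B ↦ AC
    C ↦ BC

A->C, B->AC, C->BC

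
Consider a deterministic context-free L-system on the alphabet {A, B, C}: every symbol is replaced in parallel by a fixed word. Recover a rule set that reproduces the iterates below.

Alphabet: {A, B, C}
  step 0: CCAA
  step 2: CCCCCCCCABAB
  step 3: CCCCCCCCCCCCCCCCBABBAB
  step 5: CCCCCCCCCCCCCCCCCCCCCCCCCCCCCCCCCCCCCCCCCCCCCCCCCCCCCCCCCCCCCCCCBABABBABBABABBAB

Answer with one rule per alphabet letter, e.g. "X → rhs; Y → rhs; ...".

A->B, B->AB, C->CC

  step 2 ⇒ step 3: CCCCCCCCABAB ⇒ CC·CC·CC·CC·CC·CC·CC·CC·B·AB·B·AB
    A ↦ B
    B ↦ AB
    C ↦ CC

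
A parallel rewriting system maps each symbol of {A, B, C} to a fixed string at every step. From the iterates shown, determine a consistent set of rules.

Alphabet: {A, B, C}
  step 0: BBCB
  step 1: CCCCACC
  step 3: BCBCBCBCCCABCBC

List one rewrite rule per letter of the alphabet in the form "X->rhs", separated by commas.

A->BC, B->CC, C->A

  step 0 ⇒ step 1: BBCB ⇒ CC·CC·A·CC
    B ↦ CC
    C ↦ A
    A ↦ BC  (constrained at step 1)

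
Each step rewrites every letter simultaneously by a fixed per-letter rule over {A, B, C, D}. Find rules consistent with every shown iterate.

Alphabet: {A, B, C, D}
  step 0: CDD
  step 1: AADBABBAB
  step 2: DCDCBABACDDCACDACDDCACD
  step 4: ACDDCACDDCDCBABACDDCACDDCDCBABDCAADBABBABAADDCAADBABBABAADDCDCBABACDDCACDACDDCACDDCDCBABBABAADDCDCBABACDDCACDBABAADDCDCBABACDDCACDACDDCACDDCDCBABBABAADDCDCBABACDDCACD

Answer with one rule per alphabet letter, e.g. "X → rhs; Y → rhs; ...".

A->DC, B->ACD, C->AAD, D->BAB

  step 1 ⇒ step 2: AADBABBAB ⇒ DC·DC·BAB·ACD·DC·ACD·ACD·DC·ACD
    A ↦ DC
    B ↦ ACD
    D ↦ BAB
  step 0 ⇒ step 1: CDD ⇒ AAD·BAB·BAB
    C ↦ AAD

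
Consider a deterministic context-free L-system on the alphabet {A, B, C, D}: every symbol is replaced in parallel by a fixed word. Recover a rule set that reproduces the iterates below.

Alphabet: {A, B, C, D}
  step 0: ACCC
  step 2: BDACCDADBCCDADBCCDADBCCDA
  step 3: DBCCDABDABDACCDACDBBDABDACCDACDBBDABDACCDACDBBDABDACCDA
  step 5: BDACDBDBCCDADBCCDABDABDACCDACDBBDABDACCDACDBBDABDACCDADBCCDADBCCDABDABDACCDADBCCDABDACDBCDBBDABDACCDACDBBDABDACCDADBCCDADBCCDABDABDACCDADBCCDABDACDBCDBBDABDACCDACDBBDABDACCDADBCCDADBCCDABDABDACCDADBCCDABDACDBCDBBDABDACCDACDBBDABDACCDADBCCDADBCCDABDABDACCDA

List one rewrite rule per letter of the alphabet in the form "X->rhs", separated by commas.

A->CDA, B->DB, C->BDA, D->C

  step 2 ⇒ step 3: BDACCDADBCCDADBCCDADBCCDA ⇒ DB·C·CDA·BDA·BDA·C·CDA·C·DB·BDA·BDA·C·CDA·C·DB·BDA·BDA·C·CDA·C·DB·BDA·BDA·C·CDA
    A ↦ CDA
    B ↦ DB
    C ↦ BDA
    D ↦ C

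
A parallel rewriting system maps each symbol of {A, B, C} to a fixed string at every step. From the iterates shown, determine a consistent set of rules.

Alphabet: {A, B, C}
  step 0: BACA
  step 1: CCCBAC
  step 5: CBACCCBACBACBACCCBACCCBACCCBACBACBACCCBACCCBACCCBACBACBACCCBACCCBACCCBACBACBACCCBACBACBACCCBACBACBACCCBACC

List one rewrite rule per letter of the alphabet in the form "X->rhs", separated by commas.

A->C, B->C, C->CBA

  step 0 ⇒ step 1: BACA ⇒ C·C·CBA·C
    A ↦ C
    B ↦ C
    C ↦ CBA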